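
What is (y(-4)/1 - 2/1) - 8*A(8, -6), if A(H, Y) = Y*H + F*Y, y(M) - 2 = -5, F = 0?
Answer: 379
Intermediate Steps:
y(M) = -3 (y(M) = 2 - 5 = -3)
A(H, Y) = H*Y (A(H, Y) = Y*H + 0*Y = H*Y + 0 = H*Y)
(y(-4)/1 - 2/1) - 8*A(8, -6) = (-3/1 - 2/1) - 64*(-6) = (-3*1 - 2*1) - 8*(-48) = (-3 - 2) + 384 = -5 + 384 = 379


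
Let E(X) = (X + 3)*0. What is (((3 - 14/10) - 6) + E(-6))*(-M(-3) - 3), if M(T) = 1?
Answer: 88/5 ≈ 17.600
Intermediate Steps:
E(X) = 0 (E(X) = (3 + X)*0 = 0)
(((3 - 14/10) - 6) + E(-6))*(-M(-3) - 3) = (((3 - 14/10) - 6) + 0)*(-1*1 - 3) = (((3 - 14*⅒) - 6) + 0)*(-1 - 3) = (((3 - 7/5) - 6) + 0)*(-4) = ((8/5 - 6) + 0)*(-4) = (-22/5 + 0)*(-4) = -22/5*(-4) = 88/5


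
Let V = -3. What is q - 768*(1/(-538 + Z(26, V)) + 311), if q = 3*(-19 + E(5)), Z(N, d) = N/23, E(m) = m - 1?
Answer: -245819425/1029 ≈ -2.3889e+5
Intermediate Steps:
E(m) = -1 + m
Z(N, d) = N/23 (Z(N, d) = N*(1/23) = N/23)
q = -45 (q = 3*(-19 + (-1 + 5)) = 3*(-19 + 4) = 3*(-15) = -45)
q - 768*(1/(-538 + Z(26, V)) + 311) = -45 - 768*(1/(-538 + (1/23)*26) + 311) = -45 - 768*(1/(-538 + 26/23) + 311) = -45 - 768*(1/(-12348/23) + 311) = -45 - 768*(-23/12348 + 311) = -45 - 768*3840205/12348 = -45 - 245773120/1029 = -245819425/1029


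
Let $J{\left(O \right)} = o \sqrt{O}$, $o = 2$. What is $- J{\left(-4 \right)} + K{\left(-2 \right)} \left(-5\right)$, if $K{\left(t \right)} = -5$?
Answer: $25 - 4 i \approx 25.0 - 4.0 i$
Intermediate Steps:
$J{\left(O \right)} = 2 \sqrt{O}$
$- J{\left(-4 \right)} + K{\left(-2 \right)} \left(-5\right) = - 2 \sqrt{-4} - -25 = - 2 \cdot 2 i + 25 = - 4 i + 25 = 25 - 4 i$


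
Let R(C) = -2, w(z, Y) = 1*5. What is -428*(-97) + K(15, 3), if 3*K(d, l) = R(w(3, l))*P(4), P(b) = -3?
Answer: 41518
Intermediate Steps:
w(z, Y) = 5
K(d, l) = 2 (K(d, l) = (-2*(-3))/3 = (⅓)*6 = 2)
-428*(-97) + K(15, 3) = -428*(-97) + 2 = 41516 + 2 = 41518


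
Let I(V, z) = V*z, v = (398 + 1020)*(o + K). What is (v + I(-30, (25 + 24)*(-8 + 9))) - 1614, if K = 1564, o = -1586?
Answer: -34280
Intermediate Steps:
v = -31196 (v = (398 + 1020)*(-1586 + 1564) = 1418*(-22) = -31196)
(v + I(-30, (25 + 24)*(-8 + 9))) - 1614 = (-31196 - 30*(25 + 24)*(-8 + 9)) - 1614 = (-31196 - 1470) - 1614 = -32666 - 1614 = -34280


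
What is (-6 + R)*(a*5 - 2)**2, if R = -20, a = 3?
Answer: -4394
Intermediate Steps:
(-6 + R)*(a*5 - 2)**2 = (-6 - 20)*(3*5 - 2)**2 = -26*(15 - 2)**2 = -26*13**2 = -26*169 = -4394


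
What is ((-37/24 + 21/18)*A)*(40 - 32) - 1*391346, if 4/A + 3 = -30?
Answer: -4304802/11 ≈ -3.9135e+5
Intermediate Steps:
A = -4/33 (A = 4/(-3 - 30) = 4/(-33) = 4*(-1/33) = -4/33 ≈ -0.12121)
((-37/24 + 21/18)*A)*(40 - 32) - 1*391346 = ((-37/24 + 21/18)*(-4/33))*(40 - 32) - 1*391346 = ((-37*1/24 + 21*(1/18))*(-4/33))*8 - 391346 = ((-37/24 + 7/6)*(-4/33))*8 - 391346 = -3/8*(-4/33)*8 - 391346 = (1/22)*8 - 391346 = 4/11 - 391346 = -4304802/11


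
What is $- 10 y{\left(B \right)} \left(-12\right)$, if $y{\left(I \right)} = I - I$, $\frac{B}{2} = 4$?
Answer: $0$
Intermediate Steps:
$B = 8$ ($B = 2 \cdot 4 = 8$)
$y{\left(I \right)} = 0$
$- 10 y{\left(B \right)} \left(-12\right) = \left(-10\right) 0 \left(-12\right) = 0 \left(-12\right) = 0$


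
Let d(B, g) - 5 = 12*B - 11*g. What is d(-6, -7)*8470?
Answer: 84700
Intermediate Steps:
d(B, g) = 5 - 11*g + 12*B (d(B, g) = 5 + (12*B - 11*g) = 5 + (-11*g + 12*B) = 5 - 11*g + 12*B)
d(-6, -7)*8470 = (5 - 11*(-7) + 12*(-6))*8470 = (5 + 77 - 72)*8470 = 10*8470 = 84700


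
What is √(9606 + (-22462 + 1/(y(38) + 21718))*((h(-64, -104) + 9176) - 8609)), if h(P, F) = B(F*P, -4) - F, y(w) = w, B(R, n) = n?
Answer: I*√36157445651931/1554 ≈ 3869.4*I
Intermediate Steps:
h(P, F) = -4 - F
√(9606 + (-22462 + 1/(y(38) + 21718))*((h(-64, -104) + 9176) - 8609)) = √(9606 + (-22462 + 1/(38 + 21718))*(((-4 - 1*(-104)) + 9176) - 8609)) = √(9606 + (-22462 + 1/21756)*(((-4 + 104) + 9176) - 8609)) = √(9606 + (-22462 + 1/21756)*((100 + 9176) - 8609)) = √(9606 - 488683271*(9276 - 8609)/21756) = √(9606 - 488683271/21756*667) = √(9606 - 325951741757/21756) = √(-325742753621/21756) = I*√36157445651931/1554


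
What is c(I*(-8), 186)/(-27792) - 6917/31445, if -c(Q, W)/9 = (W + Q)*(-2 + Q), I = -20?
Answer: 424418891/24275540 ≈ 17.483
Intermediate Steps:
c(Q, W) = -9*(-2 + Q)*(Q + W) (c(Q, W) = -9*(W + Q)*(-2 + Q) = -9*(Q + W)*(-2 + Q) = -9*(-2 + Q)*(Q + W))
c(I*(-8), 186)/(-27792) - 6917/31445 = (-9*(-20*(-8))**2 + 18*(-20*(-8)) + 18*186 - 9*(-20*(-8))*186)/(-27792) - 6917/31445 = (-9*160**2 + 18*160 + 3348 - 9*160*186)*(-1/27792) - 6917*1/31445 = (-9*25600 + 2880 + 3348 - 267840)*(-1/27792) - 6917/31445 = (-230400 + 2880 + 3348 - 267840)*(-1/27792) - 6917/31445 = -492012*(-1/27792) - 6917/31445 = 13667/772 - 6917/31445 = 424418891/24275540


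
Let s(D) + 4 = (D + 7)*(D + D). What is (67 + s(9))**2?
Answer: 123201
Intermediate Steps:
s(D) = -4 + 2*D*(7 + D) (s(D) = -4 + (D + 7)*(D + D) = -4 + (7 + D)*(2*D) = -4 + 2*D*(7 + D))
(67 + s(9))**2 = (67 + (-4 + 2*9**2 + 14*9))**2 = (67 + (-4 + 2*81 + 126))**2 = (67 + (-4 + 162 + 126))**2 = (67 + 284)**2 = 351**2 = 123201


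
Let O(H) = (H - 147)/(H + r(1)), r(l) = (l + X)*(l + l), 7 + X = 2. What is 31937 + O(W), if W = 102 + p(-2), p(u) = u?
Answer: 2938157/92 ≈ 31937.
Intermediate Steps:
X = -5 (X = -7 + 2 = -5)
r(l) = 2*l*(-5 + l) (r(l) = (l - 5)*(l + l) = (-5 + l)*(2*l) = 2*l*(-5 + l))
W = 100 (W = 102 - 2 = 100)
O(H) = (-147 + H)/(-8 + H) (O(H) = (H - 147)/(H + 2*1*(-5 + 1)) = (-147 + H)/(H + 2*1*(-4)) = (-147 + H)/(H - 8) = (-147 + H)/(-8 + H))
31937 + O(W) = 31937 + (-147 + 100)/(-8 + 100) = 31937 - 47/92 = 2938157/92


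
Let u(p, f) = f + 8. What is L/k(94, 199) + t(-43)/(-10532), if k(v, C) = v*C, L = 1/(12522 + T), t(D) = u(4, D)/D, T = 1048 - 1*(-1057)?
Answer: -4787995147/61956303957956 ≈ -7.7280e-5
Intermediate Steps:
u(p, f) = 8 + f
T = 2105 (T = 1048 + 1057 = 2105)
t(D) = (8 + D)/D
L = 1/14627 (L = 1/(12522 + 2105) = 1/14627 ≈ 6.8367e-5)
k(v, C) = C*v
L/k(94, 199) + t(-43)/(-10532) = 1/(14627*((199*94))) + ((8 - 43)/(-43))/(-10532) = (1/14627)/18706 - 1/43*(-35)*(-1/10532) = (1/14627)*(1/18706) + (35/43)*(-1/10532) = 1/273612662 - 35/452876 = -4787995147/61956303957956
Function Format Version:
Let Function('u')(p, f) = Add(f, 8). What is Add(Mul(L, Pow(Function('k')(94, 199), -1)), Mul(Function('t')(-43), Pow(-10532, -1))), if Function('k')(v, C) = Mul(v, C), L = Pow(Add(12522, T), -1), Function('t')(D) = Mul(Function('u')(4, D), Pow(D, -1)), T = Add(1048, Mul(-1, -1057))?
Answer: Rational(-4787995147, 61956303957956) ≈ -7.7280e-5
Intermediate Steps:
Function('u')(p, f) = Add(8, f)
T = 2105 (T = Add(1048, 1057) = 2105)
Function('t')(D) = Mul(Pow(D, -1), Add(8, D)) (Function('t')(D) = Mul(Add(8, D), Pow(D, -1)) = Mul(Pow(D, -1), Add(8, D)))
L = Rational(1, 14627) (L = Pow(Add(12522, 2105), -1) = Pow(14627, -1) = Rational(1, 14627) ≈ 6.8367e-5)
Function('k')(v, C) = Mul(C, v)
Add(Mul(L, Pow(Function('k')(94, 199), -1)), Mul(Function('t')(-43), Pow(-10532, -1))) = Add(Mul(Rational(1, 14627), Pow(Mul(199, 94), -1)), Mul(Mul(Pow(-43, -1), Add(8, -43)), Pow(-10532, -1))) = Add(Mul(Rational(1, 14627), Pow(18706, -1)), Mul(Mul(Rational(-1, 43), -35), Rational(-1, 10532))) = Add(Mul(Rational(1, 14627), Rational(1, 18706)), Mul(Rational(35, 43), Rational(-1, 10532))) = Add(Rational(1, 273612662), Rational(-35, 452876)) = Rational(-4787995147, 61956303957956)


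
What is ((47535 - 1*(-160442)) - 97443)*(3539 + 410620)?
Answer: 45778650906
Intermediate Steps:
((47535 - 1*(-160442)) - 97443)*(3539 + 410620) = ((47535 + 160442) - 97443)*414159 = (207977 - 97443)*414159 = 110534*414159 = 45778650906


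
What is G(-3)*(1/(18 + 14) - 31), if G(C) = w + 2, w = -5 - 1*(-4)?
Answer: -991/32 ≈ -30.969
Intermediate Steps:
w = -1 (w = -5 + 4 = -1)
G(C) = 1 (G(C) = -1 + 2 = 1)
G(-3)*(1/(18 + 14) - 31) = 1*(1/(18 + 14) - 31) = 1*(1/32 - 31) = 1*(-991/32) = -991/32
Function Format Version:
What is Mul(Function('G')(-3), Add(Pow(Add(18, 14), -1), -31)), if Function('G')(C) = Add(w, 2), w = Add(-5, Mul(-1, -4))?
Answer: Rational(-991, 32) ≈ -30.969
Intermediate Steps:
w = -1 (w = Add(-5, 4) = -1)
Function('G')(C) = 1 (Function('G')(C) = Add(-1, 2) = 1)
Mul(Function('G')(-3), Add(Pow(Add(18, 14), -1), -31)) = Mul(1, Add(Pow(Add(18, 14), -1), -31)) = Mul(1, Add(Pow(32, -1), -31)) = Mul(1, Add(Rational(1, 32), -31)) = Mul(1, Rational(-991, 32)) = Rational(-991, 32)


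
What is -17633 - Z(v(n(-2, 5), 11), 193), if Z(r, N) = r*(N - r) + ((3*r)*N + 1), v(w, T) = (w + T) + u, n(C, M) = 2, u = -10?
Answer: -19941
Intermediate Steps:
v(w, T) = -10 + T + w (v(w, T) = (w + T) - 10 = (T + w) - 10 = -10 + T + w)
Z(r, N) = 1 + r*(N - r) + 3*N*r (Z(r, N) = r*(N - r) + (3*N*r + 1) = r*(N - r) + (1 + 3*N*r) = 1 + r*(N - r) + 3*N*r)
-17633 - Z(v(n(-2, 5), 11), 193) = -17633 - (1 - (-10 + 11 + 2)² + 4*193*(-10 + 11 + 2)) = -17633 - (1 - 1*3² + 4*193*3) = -17633 - (1 - 1*9 + 2316) = -17633 - (1 - 9 + 2316) = -17633 - 1*2308 = -17633 - 2308 = -19941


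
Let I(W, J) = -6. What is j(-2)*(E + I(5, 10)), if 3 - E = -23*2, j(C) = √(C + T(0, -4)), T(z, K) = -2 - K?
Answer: 0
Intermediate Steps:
j(C) = √(2 + C) (j(C) = √(C + (-2 - 1*(-4))) = √(C + (-2 + 4)) = √(C + 2) = √(2 + C))
E = 49 (E = 3 - (-23)*2 = 3 - 1*(-46) = 3 + 46 = 49)
j(-2)*(E + I(5, 10)) = √(2 - 2)*(49 - 6) = √0*43 = 0*43 = 0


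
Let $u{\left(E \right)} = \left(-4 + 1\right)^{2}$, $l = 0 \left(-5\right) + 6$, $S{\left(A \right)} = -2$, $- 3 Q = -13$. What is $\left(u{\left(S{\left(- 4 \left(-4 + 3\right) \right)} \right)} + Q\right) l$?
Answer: $80$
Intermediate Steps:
$Q = \frac{13}{3}$ ($Q = \left(- \frac{1}{3}\right) \left(-13\right) = \frac{13}{3} \approx 4.3333$)
$l = 6$ ($l = 0 + 6 = 6$)
$u{\left(E \right)} = 9$ ($u{\left(E \right)} = \left(-3\right)^{2} = 9$)
$\left(u{\left(S{\left(- 4 \left(-4 + 3\right) \right)} \right)} + Q\right) l = \left(9 + \frac{13}{3}\right) 6 = \frac{40}{3} \cdot 6 = 80$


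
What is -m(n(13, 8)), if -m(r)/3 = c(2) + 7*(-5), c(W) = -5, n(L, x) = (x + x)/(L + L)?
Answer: -120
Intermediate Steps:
n(L, x) = x/L (n(L, x) = (2*x)/((2*L)) = (2*x)*(1/(2*L)) = x/L)
m(r) = 120 (m(r) = -3*(-5 + 7*(-5)) = -3*(-5 - 35) = -3*(-40) = 120)
-m(n(13, 8)) = -1*120 = -120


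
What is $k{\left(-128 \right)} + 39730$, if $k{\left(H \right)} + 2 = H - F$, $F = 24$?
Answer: $39576$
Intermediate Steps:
$k{\left(H \right)} = -26 + H$ ($k{\left(H \right)} = -2 + \left(H - 24\right) = -2 + \left(-24 + H\right) = -26 + H$)
$k{\left(-128 \right)} + 39730 = \left(-26 - 128\right) + 39730 = -154 + 39730 = 39576$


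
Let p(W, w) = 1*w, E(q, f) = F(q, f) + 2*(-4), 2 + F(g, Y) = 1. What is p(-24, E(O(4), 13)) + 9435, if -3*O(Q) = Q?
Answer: 9426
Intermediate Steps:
F(g, Y) = -1 (F(g, Y) = -2 + 1 = -1)
O(Q) = -Q/3
E(q, f) = -9 (E(q, f) = -1 + 2*(-4) = -1 - 8 = -9)
p(W, w) = w
p(-24, E(O(4), 13)) + 9435 = -9 + 9435 = 9426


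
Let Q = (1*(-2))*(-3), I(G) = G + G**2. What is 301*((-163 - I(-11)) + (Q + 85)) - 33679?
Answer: -88461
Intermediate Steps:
Q = 6 (Q = -2*(-3) = 6)
301*((-163 - I(-11)) + (Q + 85)) - 33679 = 301*((-163 - (-11)*(1 - 11)) + (6 + 85)) - 33679 = 301*((-163 - (-11)*(-10)) + 91) - 33679 = 301*((-163 - 1*110) + 91) - 33679 = 301*((-163 - 110) + 91) - 33679 = 301*(-273 + 91) - 33679 = 301*(-182) - 33679 = -54782 - 33679 = -88461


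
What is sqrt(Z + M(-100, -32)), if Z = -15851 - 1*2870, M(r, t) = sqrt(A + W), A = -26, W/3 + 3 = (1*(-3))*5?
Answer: sqrt(-18721 + 4*I*sqrt(5)) ≈ 0.0327 + 136.82*I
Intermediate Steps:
W = -54 (W = -9 + 3*((1*(-3))*5) = -9 + 3*(-3*5) = -9 + 3*(-15) = -9 - 45 = -54)
M(r, t) = 4*I*sqrt(5) (M(r, t) = sqrt(-26 - 54) = sqrt(-80) = 4*I*sqrt(5))
Z = -18721 (Z = -15851 - 2870 = -18721)
sqrt(Z + M(-100, -32)) = sqrt(-18721 + 4*I*sqrt(5))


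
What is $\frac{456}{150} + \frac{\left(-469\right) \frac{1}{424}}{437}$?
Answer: $\frac{14070163}{4632200} \approx 3.0375$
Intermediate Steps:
$\frac{456}{150} + \frac{\left(-469\right) \frac{1}{424}}{437} = 456 \cdot \frac{1}{150} + \left(-469\right) \frac{1}{424} \cdot \frac{1}{437} = \frac{76}{25} - \frac{469}{185288} = \frac{14070163}{4632200}$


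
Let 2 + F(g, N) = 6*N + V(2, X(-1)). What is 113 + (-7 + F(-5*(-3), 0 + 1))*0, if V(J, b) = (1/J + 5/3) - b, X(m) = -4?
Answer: 113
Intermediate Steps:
V(J, b) = 5/3 + 1/J - b (V(J, b) = (1/J + 5*(1/3)) - b = (1/J + 5/3) - b = (5/3 + 1/J) - b = 5/3 + 1/J - b)
F(g, N) = 25/6 + 6*N (F(g, N) = -2 + (6*N + (5/3 + 1/2 - 1*(-4))) = -2 + (6*N + (5/3 + 1/2 + 4)) = -2 + (6*N + 37/6) = -2 + (37/6 + 6*N) = 25/6 + 6*N)
113 + (-7 + F(-5*(-3), 0 + 1))*0 = 113 + (-7 + (25/6 + 6*(0 + 1)))*0 = 113 + (-7 + (25/6 + 6*1))*0 = 113 + (-7 + (25/6 + 6))*0 = 113 + (-7 + 61/6)*0 = 113 + (19/6)*0 = 113 + 0 = 113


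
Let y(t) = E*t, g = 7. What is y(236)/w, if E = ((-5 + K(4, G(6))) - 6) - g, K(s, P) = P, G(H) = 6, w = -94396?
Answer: 708/23599 ≈ 0.030001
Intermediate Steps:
E = -12 (E = ((-5 + 6) - 6) - 1*7 = (1 - 6) - 7 = -5 - 7 = -12)
y(t) = -12*t
y(236)/w = -12*236/(-94396) = -2832*(-1/94396) = 708/23599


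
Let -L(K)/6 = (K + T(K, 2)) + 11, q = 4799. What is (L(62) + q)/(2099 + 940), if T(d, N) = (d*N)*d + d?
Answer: -42139/3039 ≈ -13.866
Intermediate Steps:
T(d, N) = d + N*d² (T(d, N) = (N*d)*d + d = N*d² + d = d + N*d²)
L(K) = -66 - 6*K - 6*K*(1 + 2*K) (L(K) = -6*((K + K*(1 + 2*K)) + 11) = -6*(11 + K + K*(1 + 2*K)) = -66 - 6*K - 6*K*(1 + 2*K))
(L(62) + q)/(2099 + 940) = ((-66 - 12*62 - 12*62²) + 4799)/(2099 + 940) = ((-66 - 744 - 12*3844) + 4799)/3039 = ((-66 - 744 - 46128) + 4799)*(1/3039) = (-46938 + 4799)*(1/3039) = -42139*1/3039 = -42139/3039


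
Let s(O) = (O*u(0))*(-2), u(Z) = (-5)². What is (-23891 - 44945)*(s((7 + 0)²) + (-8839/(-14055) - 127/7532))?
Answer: 4462254921876133/26465565 ≈ 1.6861e+8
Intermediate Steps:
u(Z) = 25
s(O) = -50*O (s(O) = (O*25)*(-2) = (25*O)*(-2) = -50*O)
(-23891 - 44945)*(s((7 + 0)²) + (-8839/(-14055) - 127/7532)) = (-23891 - 44945)*(-50*(7 + 0)² + (-8839/(-14055) - 127/7532)) = -68836*(-50*7² + (-8839*(-1/14055) - 127*1/7532)) = -68836*(-50*49 + (8839/14055 - 127/7532)) = -68836*(-2450 + 64790363/105862260) = -68836*(-259297746637/105862260) = 4462254921876133/26465565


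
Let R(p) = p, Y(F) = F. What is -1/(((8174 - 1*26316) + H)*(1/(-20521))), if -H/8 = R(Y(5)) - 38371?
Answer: 20521/288786 ≈ 0.071060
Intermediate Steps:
H = 306928 (H = -8*(5 - 38371) = -8*(-38366) = 306928)
-1/(((8174 - 1*26316) + H)*(1/(-20521))) = -1/(((8174 - 1*26316) + 306928)*(1/(-20521))) = -1/(((8174 - 26316) + 306928)*(-1/20521)) = -(-20521)/(-18142 + 306928) = -(-20521)/288786 = -1*(-20521/288786) = 20521/288786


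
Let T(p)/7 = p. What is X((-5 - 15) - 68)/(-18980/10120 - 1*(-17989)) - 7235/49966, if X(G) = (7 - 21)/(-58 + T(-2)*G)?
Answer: -38653683192897/266946937312370 ≈ -0.14480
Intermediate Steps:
T(p) = 7*p
X(G) = -14/(-58 - 14*G) (X(G) = (7 - 21)/(-58 + (7*(-2))*G) = -14/(-58 - 14*G))
X((-5 - 15) - 68)/(-18980/10120 - 1*(-17989)) - 7235/49966 = (7/(29 + 7*((-5 - 15) - 68)))/(-18980/10120 - 1*(-17989)) - 7235/49966 = (7/(29 + 7*(-20 - 68)))/(-18980*1/10120 + 17989) - 7235*1/49966 = (7/(29 + 7*(-88)))/(-949/506 + 17989) - 7235/49966 = (7/(29 - 616))/(9101485/506) - 7235/49966 = (7/(-587))*(506/9101485) - 7235/49966 = (7*(-1/587))*(506/9101485) - 7235/49966 = -7/587*506/9101485 - 7235/49966 = -3542/5342571695 - 7235/49966 = -38653683192897/266946937312370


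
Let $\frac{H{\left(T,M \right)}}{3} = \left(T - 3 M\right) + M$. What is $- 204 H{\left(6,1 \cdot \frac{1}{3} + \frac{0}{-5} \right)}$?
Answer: $-3264$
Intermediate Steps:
$H{\left(T,M \right)} = - 6 M + 3 T$ ($H{\left(T,M \right)} = 3 \left(\left(T - 3 M\right) + M\right) = 3 \left(T - 2 M\right) = - 6 M + 3 T$)
$- 204 H{\left(6,1 \cdot \frac{1}{3} + \frac{0}{-5} \right)} = - 204 \left(- 6 \left(1 \cdot \frac{1}{3} + \frac{0}{-5}\right) + 3 \cdot 6\right) = - 204 \left(- 6 \left(1 \cdot \frac{1}{3} + 0 \left(- \frac{1}{5}\right)\right) + 18\right) = - 204 \left(- 6 \left(\frac{1}{3} + 0\right) + 18\right) = - 204 \left(\left(-6\right) \frac{1}{3} + 18\right) = - 204 \left(-2 + 18\right) = \left(-204\right) 16 = -3264$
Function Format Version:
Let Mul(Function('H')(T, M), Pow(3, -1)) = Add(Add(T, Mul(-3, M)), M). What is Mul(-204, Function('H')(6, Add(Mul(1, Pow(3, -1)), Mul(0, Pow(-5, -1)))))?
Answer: -3264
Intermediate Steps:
Function('H')(T, M) = Add(Mul(-6, M), Mul(3, T)) (Function('H')(T, M) = Mul(3, Add(Add(T, Mul(-3, M)), M)) = Mul(3, Add(T, Mul(-2, M))) = Add(Mul(-6, M), Mul(3, T)))
Mul(-204, Function('H')(6, Add(Mul(1, Pow(3, -1)), Mul(0, Pow(-5, -1))))) = Mul(-204, Add(Mul(-6, Add(Mul(1, Pow(3, -1)), Mul(0, Pow(-5, -1)))), Mul(3, 6))) = Mul(-204, Add(Mul(-6, Add(Mul(1, Rational(1, 3)), Mul(0, Rational(-1, 5)))), 18)) = Mul(-204, Add(Mul(-6, Add(Rational(1, 3), 0)), 18)) = Mul(-204, Add(Mul(-6, Rational(1, 3)), 18)) = Mul(-204, Add(-2, 18)) = Mul(-204, 16) = -3264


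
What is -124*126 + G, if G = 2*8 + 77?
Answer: -15531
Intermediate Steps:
G = 93 (G = 16 + 77 = 93)
-124*126 + G = -124*126 + 93 = -15624 + 93 = -15531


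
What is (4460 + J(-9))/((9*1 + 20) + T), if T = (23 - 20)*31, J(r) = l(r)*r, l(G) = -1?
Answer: 4469/122 ≈ 36.631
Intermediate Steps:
J(r) = -r
T = 93 (T = 3*31 = 93)
(4460 + J(-9))/((9*1 + 20) + T) = (4460 - 1*(-9))/((9*1 + 20) + 93) = (4460 + 9)/((9 + 20) + 93) = 4469/(29 + 93) = 4469/122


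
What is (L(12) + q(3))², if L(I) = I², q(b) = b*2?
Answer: 22500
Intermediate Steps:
q(b) = 2*b
(L(12) + q(3))² = (12² + 2*3)² = (144 + 6)² = 150² = 22500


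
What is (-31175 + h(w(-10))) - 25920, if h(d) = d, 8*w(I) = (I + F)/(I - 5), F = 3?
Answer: -6851393/120 ≈ -57095.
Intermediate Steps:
w(I) = (3 + I)/(8*(-5 + I)) (w(I) = ((I + 3)/(I - 5))/8 = ((3 + I)/(-5 + I))/8 = (3 + I)/(8*(-5 + I)))
(-31175 + h(w(-10))) - 25920 = (-31175 + (3 - 10)/(8*(-5 - 10))) - 25920 = (-31175 + (1/8)*(-7)/(-15)) - 25920 = (-31175 + (1/8)*(-1/15)*(-7)) - 25920 = (-31175 + 7/120) - 25920 = -3740993/120 - 25920 = -6851393/120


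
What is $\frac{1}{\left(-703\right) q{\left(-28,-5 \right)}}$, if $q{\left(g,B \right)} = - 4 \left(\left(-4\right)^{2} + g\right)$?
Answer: $- \frac{1}{33744} \approx -2.9635 \cdot 10^{-5}$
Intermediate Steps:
$q{\left(g,B \right)} = -64 - 4 g$ ($q{\left(g,B \right)} = - 4 \left(16 + g\right) = -64 - 4 g$)
$\frac{1}{\left(-703\right) q{\left(-28,-5 \right)}} = \frac{1}{\left(-703\right) \left(-64 - -112\right)} = \frac{1}{\left(-703\right) \left(-64 + 112\right)} = \frac{1}{\left(-703\right) 48} = \frac{1}{-33744} = - \frac{1}{33744}$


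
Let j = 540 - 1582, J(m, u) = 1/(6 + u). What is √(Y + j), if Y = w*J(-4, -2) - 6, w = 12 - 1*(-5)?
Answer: 5*I*√167/2 ≈ 32.307*I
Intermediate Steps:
w = 17 (w = 12 + 5 = 17)
j = -1042
Y = -7/4 (Y = 17/(6 - 2) - 6 = 17/4 - 6 = -7/4 ≈ -1.7500)
√(Y + j) = √(-7/4 - 1042) = √(-4175/4) = 5*I*√167/2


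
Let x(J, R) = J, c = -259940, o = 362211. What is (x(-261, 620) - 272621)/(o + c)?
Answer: -272882/102271 ≈ -2.6682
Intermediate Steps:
(x(-261, 620) - 272621)/(o + c) = (-261 - 272621)/(362211 - 259940) = -272882/102271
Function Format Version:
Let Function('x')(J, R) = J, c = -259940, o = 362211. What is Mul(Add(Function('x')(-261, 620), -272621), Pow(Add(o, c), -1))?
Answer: Rational(-272882, 102271) ≈ -2.6682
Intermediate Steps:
Mul(Add(Function('x')(-261, 620), -272621), Pow(Add(o, c), -1)) = Mul(Add(-261, -272621), Pow(Add(362211, -259940), -1)) = Mul(-272882, Pow(102271, -1)) = Mul(-272882, Rational(1, 102271)) = Rational(-272882, 102271)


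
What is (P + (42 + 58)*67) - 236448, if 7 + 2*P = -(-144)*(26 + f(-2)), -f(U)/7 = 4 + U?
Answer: -457775/2 ≈ -2.2889e+5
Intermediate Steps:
f(U) = -28 - 7*U (f(U) = -7*(4 + U) = -28 - 7*U)
P = 1721/2 (P = -7/2 + (-(-144)*(26 + (-28 - 7*(-2))))/2 = -7/2 + (-(-144)*(26 + (-28 + 14)))/2 = -7/2 + (-(-144)*(26 - 14))/2 = -7/2 + (-(-144)*12)/2 = -7/2 + (-16*(-108))/2 = -7/2 + (1/2)*1728 = -7/2 + 864 = 1721/2 ≈ 860.50)
(P + (42 + 58)*67) - 236448 = (1721/2 + (42 + 58)*67) - 236448 = (1721/2 + 100*67) - 236448 = (1721/2 + 6700) - 236448 = 15121/2 - 236448 = -457775/2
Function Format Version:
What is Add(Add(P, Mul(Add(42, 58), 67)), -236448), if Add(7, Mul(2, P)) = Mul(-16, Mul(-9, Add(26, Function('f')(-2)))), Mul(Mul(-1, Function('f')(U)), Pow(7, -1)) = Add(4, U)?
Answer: Rational(-457775, 2) ≈ -2.2889e+5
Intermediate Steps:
Function('f')(U) = Add(-28, Mul(-7, U)) (Function('f')(U) = Mul(-7, Add(4, U)) = Add(-28, Mul(-7, U)))
P = Rational(1721, 2) (P = Add(Rational(-7, 2), Mul(Rational(1, 2), Mul(-16, Mul(-9, Add(26, Add(-28, Mul(-7, -2))))))) = Add(Rational(-7, 2), Mul(Rational(1, 2), Mul(-16, Mul(-9, Add(26, Add(-28, 14)))))) = Add(Rational(-7, 2), Mul(Rational(1, 2), Mul(-16, Mul(-9, Add(26, -14))))) = Add(Rational(-7, 2), Mul(Rational(1, 2), Mul(-16, Mul(-9, 12)))) = Add(Rational(-7, 2), Mul(Rational(1, 2), Mul(-16, -108))) = Add(Rational(-7, 2), Mul(Rational(1, 2), 1728)) = Add(Rational(-7, 2), 864) = Rational(1721, 2) ≈ 860.50)
Add(Add(P, Mul(Add(42, 58), 67)), -236448) = Add(Add(Rational(1721, 2), Mul(Add(42, 58), 67)), -236448) = Add(Add(Rational(1721, 2), Mul(100, 67)), -236448) = Add(Add(Rational(1721, 2), 6700), -236448) = Add(Rational(15121, 2), -236448) = Rational(-457775, 2)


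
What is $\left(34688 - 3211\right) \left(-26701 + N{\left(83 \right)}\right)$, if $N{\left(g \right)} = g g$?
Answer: $-623622324$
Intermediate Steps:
$N{\left(g \right)} = g^{2}$
$\left(34688 - 3211\right) \left(-26701 + N{\left(83 \right)}\right) = \left(34688 - 3211\right) \left(-26701 + 83^{2}\right) = 31477 \left(-26701 + 6889\right) = 31477 \left(-19812\right) = -623622324$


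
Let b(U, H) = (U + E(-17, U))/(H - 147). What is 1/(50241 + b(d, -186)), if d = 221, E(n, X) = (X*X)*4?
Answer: 111/5511556 ≈ 2.0140e-5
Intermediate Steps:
E(n, X) = 4*X² (E(n, X) = X²*4 = 4*X²)
b(U, H) = (U + 4*U²)/(-147 + H) (b(U, H) = (U + 4*U²)/(H - 147) = (U + 4*U²)/(-147 + H))
1/(50241 + b(d, -186)) = 1/(50241 + 221*(1 + 4*221)/(-147 - 186)) = 1/(50241 + 221*(1 + 884)/(-333)) = 1/(50241 + 221*(-1/333)*885) = 1/(50241 - 65195/111) = 1/(5511556/111) = 111/5511556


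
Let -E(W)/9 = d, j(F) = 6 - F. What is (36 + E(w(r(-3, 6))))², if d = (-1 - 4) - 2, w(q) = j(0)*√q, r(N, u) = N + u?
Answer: 9801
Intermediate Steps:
w(q) = 6*√q (w(q) = (6 - 1*0)*√q = (6 + 0)*√q = 6*√q)
d = -7 (d = -5 - 2 = -7)
E(W) = 63 (E(W) = -9*(-7) = 63)
(36 + E(w(r(-3, 6))))² = (36 + 63)² = 99² = 9801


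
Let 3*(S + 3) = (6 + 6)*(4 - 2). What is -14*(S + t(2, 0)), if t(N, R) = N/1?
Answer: -98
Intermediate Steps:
t(N, R) = N (t(N, R) = N*1 = N)
S = 5 (S = -3 + ((6 + 6)*(4 - 2))/3 = -3 + (12*2)/3 = -3 + (⅓)*24 = -3 + 8 = 5)
-14*(S + t(2, 0)) = -14*(5 + 2) = -14*7 = -98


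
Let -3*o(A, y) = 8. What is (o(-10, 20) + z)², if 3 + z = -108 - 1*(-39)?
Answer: 50176/9 ≈ 5575.1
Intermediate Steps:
z = -72 (z = -3 + (-108 - 1*(-39)) = -3 + (-108 + 39) = -3 - 69 = -72)
o(A, y) = -8/3 (o(A, y) = -⅓*8 = -8/3)
(o(-10, 20) + z)² = (-8/3 - 72)² = (-224/3)² = 50176/9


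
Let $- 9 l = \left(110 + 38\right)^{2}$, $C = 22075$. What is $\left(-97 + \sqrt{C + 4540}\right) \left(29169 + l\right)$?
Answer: $- \frac{23339849}{9} + \frac{240617 \sqrt{26615}}{9} \approx 1.7683 \cdot 10^{6}$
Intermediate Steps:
$l = - \frac{21904}{9}$ ($l = - \frac{\left(110 + 38\right)^{2}}{9} = - \frac{148^{2}}{9} = \left(- \frac{1}{9}\right) 21904 = - \frac{21904}{9} \approx -2433.8$)
$\left(-97 + \sqrt{C + 4540}\right) \left(29169 + l\right) = \left(-97 + \sqrt{22075 + 4540}\right) \left(29169 - \frac{21904}{9}\right) = \left(-97 + \sqrt{26615}\right) \frac{240617}{9} = - \frac{23339849}{9} + \frac{240617 \sqrt{26615}}{9}$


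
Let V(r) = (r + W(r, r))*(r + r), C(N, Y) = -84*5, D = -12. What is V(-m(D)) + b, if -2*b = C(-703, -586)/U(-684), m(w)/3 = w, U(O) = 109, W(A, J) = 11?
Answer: 369066/109 ≈ 3385.9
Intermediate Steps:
C(N, Y) = -420
m(w) = 3*w
V(r) = 2*r*(11 + r) (V(r) = (r + 11)*(r + r) = (11 + r)*(2*r) = 2*r*(11 + r))
b = 210/109 (b = -(-210)/109 = -1/2*(-420/109) = 210/109 ≈ 1.9266)
V(-m(D)) + b = 2*(-3*(-12))*(11 - 3*(-12)) + 210/109 = 2*(-1*(-36))*(11 - 1*(-36)) + 210/109 = 2*36*(11 + 36) + 210/109 = 2*36*47 + 210/109 = 3384 + 210/109 = 369066/109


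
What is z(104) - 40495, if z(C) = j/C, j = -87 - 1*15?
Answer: -2105791/52 ≈ -40496.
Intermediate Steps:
j = -102 (j = -87 - 15 = -102)
z(C) = -102/C
z(104) - 40495 = -102/104 - 40495 = -102*1/104 - 40495 = -51/52 - 40495 = -2105791/52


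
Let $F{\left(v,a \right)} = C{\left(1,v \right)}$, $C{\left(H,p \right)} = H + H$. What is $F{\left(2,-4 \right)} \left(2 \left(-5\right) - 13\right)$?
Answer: $-46$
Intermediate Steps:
$C{\left(H,p \right)} = 2 H$
$F{\left(v,a \right)} = 2$ ($F{\left(v,a \right)} = 2 \cdot 1 = 2$)
$F{\left(2,-4 \right)} \left(2 \left(-5\right) - 13\right) = 2 \left(2 \left(-5\right) - 13\right) = 2 \left(-10 - 13\right) = 2 \left(-23\right) = -46$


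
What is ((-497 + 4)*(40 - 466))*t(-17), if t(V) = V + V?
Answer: -7140612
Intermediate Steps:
t(V) = 2*V
((-497 + 4)*(40 - 466))*t(-17) = ((-497 + 4)*(40 - 466))*(2*(-17)) = -493*(-426)*(-34) = 210018*(-34) = -7140612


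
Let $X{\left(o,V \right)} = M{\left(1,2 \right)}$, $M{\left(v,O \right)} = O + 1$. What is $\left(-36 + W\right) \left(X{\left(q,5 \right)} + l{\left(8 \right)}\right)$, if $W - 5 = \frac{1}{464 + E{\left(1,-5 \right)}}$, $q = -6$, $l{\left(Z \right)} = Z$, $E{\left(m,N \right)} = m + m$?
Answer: $- \frac{158895}{466} \approx -340.98$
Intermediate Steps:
$E{\left(m,N \right)} = 2 m$
$M{\left(v,O \right)} = 1 + O$
$W = \frac{2331}{466}$ ($W = 5 + \frac{1}{464 + 2 \cdot 1} = 5 + \frac{1}{464 + 2} = 5 + \frac{1}{466} = \frac{2331}{466} \approx 5.0021$)
$X{\left(o,V \right)} = 3$ ($X{\left(o,V \right)} = 1 + 2 = 3$)
$\left(-36 + W\right) \left(X{\left(q,5 \right)} + l{\left(8 \right)}\right) = \left(-36 + \frac{2331}{466}\right) \left(3 + 8\right) = \left(- \frac{14445}{466}\right) 11 = - \frac{158895}{466}$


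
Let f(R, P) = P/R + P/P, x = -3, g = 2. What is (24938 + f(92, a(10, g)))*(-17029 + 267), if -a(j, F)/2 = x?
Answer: -9614658057/23 ≈ -4.1803e+8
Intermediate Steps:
a(j, F) = 6 (a(j, F) = -2*(-3) = 6)
f(R, P) = 1 + P/R (f(R, P) = P/R + 1 = 1 + P/R)
(24938 + f(92, a(10, g)))*(-17029 + 267) = (24938 + (6 + 92)/92)*(-17029 + 267) = (24938 + (1/92)*98)*(-16762) = (24938 + 49/46)*(-16762) = (1147197/46)*(-16762) = -9614658057/23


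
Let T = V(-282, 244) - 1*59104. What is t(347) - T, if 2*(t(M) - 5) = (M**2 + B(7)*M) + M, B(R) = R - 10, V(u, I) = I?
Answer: 237445/2 ≈ 1.1872e+5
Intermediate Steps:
B(R) = -10 + R
t(M) = 5 + M**2/2 - M (t(M) = 5 + ((M**2 + (-10 + 7)*M) + M)/2 = 5 + ((M**2 - 3*M) + M)/2 = 5 + (M**2 - 2*M)/2 = 5 + (M**2/2 - M) = 5 + M**2/2 - M)
T = -58860 (T = 244 - 1*59104 = 244 - 59104 = -58860)
t(347) - T = (5 + (1/2)*347**2 - 1*347) - 1*(-58860) = (5 + (1/2)*120409 - 347) + 58860 = (5 + 120409/2 - 347) + 58860 = 119725/2 + 58860 = 237445/2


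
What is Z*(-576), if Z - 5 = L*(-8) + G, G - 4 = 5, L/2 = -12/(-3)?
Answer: 28800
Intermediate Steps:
L = 8 (L = 2*(-12/(-3)) = 2*(-12*(-⅓)) = 2*4 = 8)
G = 9 (G = 4 + 5 = 9)
Z = -50 (Z = 5 + (8*(-8) + 9) = 5 + (-64 + 9) = 5 - 55 = -50)
Z*(-576) = -50*(-576) = 28800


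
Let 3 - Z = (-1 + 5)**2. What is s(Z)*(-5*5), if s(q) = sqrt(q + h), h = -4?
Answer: -25*I*sqrt(17) ≈ -103.08*I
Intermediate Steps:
Z = -13 (Z = 3 - (-1 + 5)**2 = 3 - 1*4**2 = 3 - 1*16 = 3 - 16 = -13)
s(q) = sqrt(-4 + q) (s(q) = sqrt(q - 4) = sqrt(-4 + q))
s(Z)*(-5*5) = sqrt(-4 - 13)*(-5*5) = sqrt(-17)*(-25) = (I*sqrt(17))*(-25) = -25*I*sqrt(17)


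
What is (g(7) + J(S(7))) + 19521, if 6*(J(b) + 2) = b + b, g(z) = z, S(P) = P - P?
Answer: 19526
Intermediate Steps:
S(P) = 0
J(b) = -2 + b/3 (J(b) = -2 + (b + b)/6 = -2 + (2*b)/6 = -2 + b/3)
(g(7) + J(S(7))) + 19521 = (7 + (-2 + (1/3)*0)) + 19521 = (7 + (-2 + 0)) + 19521 = (7 - 2) + 19521 = 5 + 19521 = 19526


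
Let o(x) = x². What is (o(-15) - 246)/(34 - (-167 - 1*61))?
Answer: -21/262 ≈ -0.080153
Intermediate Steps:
(o(-15) - 246)/(34 - (-167 - 1*61)) = ((-15)² - 246)/(34 - (-167 - 1*61)) = (225 - 246)/(34 - (-167 - 61)) = -21/(34 - 1*(-228)) = -21/(34 + 228) = -21/262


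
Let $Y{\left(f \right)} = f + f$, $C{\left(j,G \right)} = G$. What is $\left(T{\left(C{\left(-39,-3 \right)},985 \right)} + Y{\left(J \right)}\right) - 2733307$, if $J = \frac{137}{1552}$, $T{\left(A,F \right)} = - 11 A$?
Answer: $- \frac{2121020487}{776} \approx -2.7333 \cdot 10^{6}$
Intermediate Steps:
$J = \frac{137}{1552}$ ($J = 137 \cdot \frac{1}{1552} = \frac{137}{1552} \approx 0.088273$)
$Y{\left(f \right)} = 2 f$
$\left(T{\left(C{\left(-39,-3 \right)},985 \right)} + Y{\left(J \right)}\right) - 2733307 = \left(\left(-11\right) \left(-3\right) + 2 \cdot \frac{137}{1552}\right) - 2733307 = \left(33 + \frac{137}{776}\right) - 2733307 = \frac{25745}{776} - 2733307 = - \frac{2121020487}{776}$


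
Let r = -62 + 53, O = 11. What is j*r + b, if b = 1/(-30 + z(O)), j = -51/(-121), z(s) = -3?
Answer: -1388/363 ≈ -3.8237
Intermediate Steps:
j = 51/121 (j = -51*(-1/121) = 51/121 ≈ 0.42149)
b = -1/33 (b = 1/(-30 - 3) = 1/(-33) = -1/33 ≈ -0.030303)
r = -9
j*r + b = (51/121)*(-9) - 1/33 = -459/121 - 1/33 = -1388/363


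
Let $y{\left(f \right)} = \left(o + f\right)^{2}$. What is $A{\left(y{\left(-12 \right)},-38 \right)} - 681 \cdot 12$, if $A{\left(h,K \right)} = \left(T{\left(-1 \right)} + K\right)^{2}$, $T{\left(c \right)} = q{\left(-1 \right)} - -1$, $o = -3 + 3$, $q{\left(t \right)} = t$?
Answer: $-6728$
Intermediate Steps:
$o = 0$
$T{\left(c \right)} = 0$ ($T{\left(c \right)} = -1 - -1 = -1 + 1 = 0$)
$y{\left(f \right)} = f^{2}$ ($y{\left(f \right)} = \left(0 + f\right)^{2} = f^{2}$)
$A{\left(h,K \right)} = K^{2}$ ($A{\left(h,K \right)} = \left(0 + K\right)^{2} = K^{2}$)
$A{\left(y{\left(-12 \right)},-38 \right)} - 681 \cdot 12 = \left(-38\right)^{2} - 681 \cdot 12 = 1444 - 8172 = -6728$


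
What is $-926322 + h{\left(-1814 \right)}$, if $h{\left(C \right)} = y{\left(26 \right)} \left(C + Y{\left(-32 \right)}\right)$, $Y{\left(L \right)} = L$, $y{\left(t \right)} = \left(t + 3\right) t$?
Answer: $-2318206$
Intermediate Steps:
$y{\left(t \right)} = t \left(3 + t\right)$ ($y{\left(t \right)} = \left(3 + t\right) t = t \left(3 + t\right)$)
$h{\left(C \right)} = -24128 + 754 C$ ($h{\left(C \right)} = 26 \left(3 + 26\right) \left(C - 32\right) = 26 \cdot 29 \left(-32 + C\right) = 754 \left(-32 + C\right) = -24128 + 754 C$)
$-926322 + h{\left(-1814 \right)} = -926322 + \left(-24128 + 754 \left(-1814\right)\right) = -926322 - 1391884 = -2318206$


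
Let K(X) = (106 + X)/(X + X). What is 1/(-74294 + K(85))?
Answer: -170/12629789 ≈ -1.3460e-5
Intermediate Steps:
K(X) = (106 + X)/(2*X) (K(X) = (106 + X)/((2*X)) = (106 + X)*(1/(2*X)) = (106 + X)/(2*X))
1/(-74294 + K(85)) = 1/(-74294 + (½)*(106 + 85)/85) = 1/(-74294 + (½)*(1/85)*191) = 1/(-74294 + 191/170) = 1/(-12629789/170) = -170/12629789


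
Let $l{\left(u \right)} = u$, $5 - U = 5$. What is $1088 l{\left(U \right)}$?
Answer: $0$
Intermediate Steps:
$U = 0$ ($U = 5 - 5 = 0$)
$1088 l{\left(U \right)} = 1088 \cdot 0 = 0$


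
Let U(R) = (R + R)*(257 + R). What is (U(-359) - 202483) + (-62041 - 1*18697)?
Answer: -209985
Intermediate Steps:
U(R) = 2*R*(257 + R) (U(R) = (2*R)*(257 + R) = 2*R*(257 + R))
(U(-359) - 202483) + (-62041 - 1*18697) = (2*(-359)*(257 - 359) - 202483) + (-62041 - 1*18697) = (2*(-359)*(-102) - 202483) + (-62041 - 18697) = (73236 - 202483) - 80738 = -129247 - 80738 = -209985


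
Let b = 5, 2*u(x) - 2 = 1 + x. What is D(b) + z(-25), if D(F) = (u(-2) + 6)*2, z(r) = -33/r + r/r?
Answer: 383/25 ≈ 15.320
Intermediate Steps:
z(r) = 1 - 33/r (z(r) = -33/r + 1 = 1 - 33/r)
u(x) = 3/2 + x/2 (u(x) = 1 + (1 + x)/2 = 1 + (½ + x/2) = 3/2 + x/2)
D(F) = 13 (D(F) = ((3/2 + (½)*(-2)) + 6)*2 = ((3/2 - 1) + 6)*2 = (½ + 6)*2 = (13/2)*2 = 13)
D(b) + z(-25) = 13 + (-33 - 25)/(-25) = 13 - 1/25*(-58) = 13 + 58/25 = 383/25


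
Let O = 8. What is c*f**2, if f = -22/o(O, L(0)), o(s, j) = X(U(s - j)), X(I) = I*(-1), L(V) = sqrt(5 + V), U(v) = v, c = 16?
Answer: 7744/(8 - sqrt(5))**2 ≈ 233.09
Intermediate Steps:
X(I) = -I
o(s, j) = j - s (o(s, j) = -(s - j) = j - s)
f = -22/(-8 + sqrt(5)) (f = -22/(sqrt(5 + 0) - 1*8) = -22/(sqrt(5) - 8) = -22/(-8 + sqrt(5)) ≈ 3.8168)
c*f**2 = 16*(176/59 + 22*sqrt(5)/59)**2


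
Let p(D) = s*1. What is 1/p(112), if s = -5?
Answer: -1/5 ≈ -0.20000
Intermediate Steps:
p(D) = -5 (p(D) = -5*1 = -5)
1/p(112) = 1/(-5) = -1/5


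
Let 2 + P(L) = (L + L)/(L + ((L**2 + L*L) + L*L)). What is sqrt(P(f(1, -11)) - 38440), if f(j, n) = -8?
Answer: 2*I*sqrt(5083966)/23 ≈ 196.07*I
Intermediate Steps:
P(L) = -2 + 2*L/(L + 3*L**2) (P(L) = -2 + (L + L)/(L + ((L**2 + L*L) + L*L)) = -2 + (2*L)/(L + ((L**2 + L**2) + L**2)) = -2 + (2*L)/(L + (2*L**2 + L**2)) = -2 + (2*L)/(L + 3*L**2) = -2 + 2*L/(L + 3*L**2))
sqrt(P(f(1, -11)) - 38440) = sqrt(-6*(-8)/(1 + 3*(-8)) - 38440) = sqrt(-6*(-8)/(1 - 24) - 38440) = sqrt(-6*(-8)/(-23) - 38440) = sqrt(-6*(-8)*(-1/23) - 38440) = sqrt(-48/23 - 38440) = sqrt(-884168/23) = 2*I*sqrt(5083966)/23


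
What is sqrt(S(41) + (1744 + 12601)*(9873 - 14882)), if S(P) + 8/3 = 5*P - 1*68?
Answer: 2*I*sqrt(161671434)/3 ≈ 8476.7*I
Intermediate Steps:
S(P) = -212/3 + 5*P (S(P) = -8/3 + (5*P - 1*68) = -8/3 + (5*P - 68) = -8/3 + (-68 + 5*P) = -212/3 + 5*P)
sqrt(S(41) + (1744 + 12601)*(9873 - 14882)) = sqrt((-212/3 + 5*41) + (1744 + 12601)*(9873 - 14882)) = sqrt((-212/3 + 205) + 14345*(-5009)) = sqrt(403/3 - 71854105) = sqrt(-215561912/3) = 2*I*sqrt(161671434)/3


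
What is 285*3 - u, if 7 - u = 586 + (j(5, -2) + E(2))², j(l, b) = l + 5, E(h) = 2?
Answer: 1578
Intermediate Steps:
j(l, b) = 5 + l
u = -723 (u = 7 - (586 + ((5 + 5) + 2)²) = 7 - (586 + (10 + 2)²) = 7 - (586 + 12²) = 7 - (586 + 144) = 7 - 1*730 = 7 - 730 = -723)
285*3 - u = 285*3 - 1*(-723) = 855 + 723 = 1578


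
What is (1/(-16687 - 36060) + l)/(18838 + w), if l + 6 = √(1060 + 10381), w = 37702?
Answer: -316483/2982315380 + √11441/56540 ≈ 0.0017857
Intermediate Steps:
l = -6 + √11441 (l = -6 + √(1060 + 10381) = -6 + √11441 ≈ 100.96)
(1/(-16687 - 36060) + l)/(18838 + w) = (1/(-16687 - 36060) + (-6 + √11441))/(18838 + 37702) = (1/(-52747) + (-6 + √11441))/56540 = (-1/52747 + (-6 + √11441))*(1/56540) = (-316483/52747 + √11441)*(1/56540) = -316483/2982315380 + √11441/56540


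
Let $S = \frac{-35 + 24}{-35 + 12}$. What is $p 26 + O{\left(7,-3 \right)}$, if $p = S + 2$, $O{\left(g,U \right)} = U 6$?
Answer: $\frac{1068}{23} \approx 46.435$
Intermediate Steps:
$S = \frac{11}{23}$ ($S = - \frac{11}{-23} = \left(-11\right) \left(- \frac{1}{23}\right) = \frac{11}{23} \approx 0.47826$)
$O{\left(g,U \right)} = 6 U$
$p = \frac{57}{23}$ ($p = \frac{11}{23} + 2 = \frac{57}{23} \approx 2.4783$)
$p 26 + O{\left(7,-3 \right)} = \frac{57}{23} \cdot 26 + 6 \left(-3\right) = \frac{1482}{23} - 18 = \frac{1068}{23}$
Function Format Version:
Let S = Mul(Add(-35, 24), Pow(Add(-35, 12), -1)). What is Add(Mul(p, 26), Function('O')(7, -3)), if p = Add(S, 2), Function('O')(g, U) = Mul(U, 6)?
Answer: Rational(1068, 23) ≈ 46.435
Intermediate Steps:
S = Rational(11, 23) (S = Mul(-11, Pow(-23, -1)) = Mul(-11, Rational(-1, 23)) = Rational(11, 23) ≈ 0.47826)
Function('O')(g, U) = Mul(6, U)
p = Rational(57, 23) (p = Add(Rational(11, 23), 2) = Rational(57, 23) ≈ 2.4783)
Add(Mul(p, 26), Function('O')(7, -3)) = Add(Mul(Rational(57, 23), 26), Mul(6, -3)) = Add(Rational(1482, 23), -18) = Rational(1068, 23)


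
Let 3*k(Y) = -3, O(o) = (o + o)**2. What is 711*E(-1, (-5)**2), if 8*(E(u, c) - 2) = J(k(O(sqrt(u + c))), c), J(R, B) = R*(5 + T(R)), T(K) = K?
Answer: 2133/2 ≈ 1066.5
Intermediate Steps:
O(o) = 4*o**2 (O(o) = (2*o)**2 = 4*o**2)
k(Y) = -1 (k(Y) = (1/3)*(-3) = -1)
J(R, B) = R*(5 + R)
E(u, c) = 3/2 (E(u, c) = 2 + (-(5 - 1))/8 = 2 + (-1*4)/8 = 2 + (1/8)*(-4) = 2 - 1/2 = 3/2)
711*E(-1, (-5)**2) = 711*(3/2) = 2133/2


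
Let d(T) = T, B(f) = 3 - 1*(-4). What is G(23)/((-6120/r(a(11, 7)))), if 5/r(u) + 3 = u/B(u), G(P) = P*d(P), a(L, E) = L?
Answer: 3703/12240 ≈ 0.30253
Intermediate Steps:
B(f) = 7 (B(f) = 3 + 4 = 7)
G(P) = P² (G(P) = P*P = P²)
r(u) = 5/(-3 + u/7)
G(23)/((-6120/r(a(11, 7)))) = 23²/((-6120/(35/(-21 + 11)))) = 529/((-6120/(35/(-10)))) = 529/((-6120/(35*(-⅒)))) = 529/((-6120/(-7/2))) = 529/((-6120*(-2/7))) = 529/(12240/7) = 529*(7/12240) = 3703/12240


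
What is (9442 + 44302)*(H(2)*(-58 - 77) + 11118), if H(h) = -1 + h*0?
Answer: 604781232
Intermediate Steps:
H(h) = -1 (H(h) = -1 + 0 = -1)
(9442 + 44302)*(H(2)*(-58 - 77) + 11118) = (9442 + 44302)*(-(-58 - 77) + 11118) = 53744*(-1*(-135) + 11118) = 53744*(135 + 11118) = 53744*11253 = 604781232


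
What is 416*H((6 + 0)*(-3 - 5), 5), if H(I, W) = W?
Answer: 2080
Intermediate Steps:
416*H((6 + 0)*(-3 - 5), 5) = 416*5 = 2080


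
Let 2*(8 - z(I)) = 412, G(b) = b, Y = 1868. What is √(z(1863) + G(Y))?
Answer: √1670 ≈ 40.866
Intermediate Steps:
z(I) = -198 (z(I) = 8 - ½*412 = 8 - 206 = -198)
√(z(1863) + G(Y)) = √(-198 + 1868) = √1670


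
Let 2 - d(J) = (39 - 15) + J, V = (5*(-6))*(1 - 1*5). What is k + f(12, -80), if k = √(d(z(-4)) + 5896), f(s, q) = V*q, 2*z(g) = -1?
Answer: -9600 + √23498/2 ≈ -9523.4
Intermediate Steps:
V = 120 (V = -30*(1 - 5) = -30*(-4) = 120)
z(g) = -½ (z(g) = (½)*(-1) = -½)
f(s, q) = 120*q
d(J) = -22 - J (d(J) = 2 - ((39 - 15) + J) = 2 - (24 + J) = 2 + (-24 - J) = -22 - J)
k = √23498/2 (k = √((-22 - 1*(-½)) + 5896) = √((-22 + ½) + 5896) = √(-43/2 + 5896) = √(11749/2) = √23498/2 ≈ 76.645)
k + f(12, -80) = √23498/2 + 120*(-80) = √23498/2 - 9600 = -9600 + √23498/2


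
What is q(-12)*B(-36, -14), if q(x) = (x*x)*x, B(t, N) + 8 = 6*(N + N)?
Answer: 304128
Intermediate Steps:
B(t, N) = -8 + 12*N (B(t, N) = -8 + 6*(N + N) = -8 + 6*(2*N) = -8 + 12*N)
q(x) = x**3 (q(x) = x**2*x = x**3)
q(-12)*B(-36, -14) = (-12)**3*(-8 + 12*(-14)) = -1728*(-8 - 168) = -1728*(-176) = 304128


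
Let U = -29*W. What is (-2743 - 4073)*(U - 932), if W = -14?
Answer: 3585216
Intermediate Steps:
U = 406 (U = -29*(-14) = 406)
(-2743 - 4073)*(U - 932) = (-2743 - 4073)*(406 - 932) = -6816*(-526) = 3585216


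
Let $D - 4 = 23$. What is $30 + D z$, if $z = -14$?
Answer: $-348$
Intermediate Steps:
$D = 27$ ($D = 4 + 23 = 27$)
$30 + D z = 30 + 27 \left(-14\right) = 30 - 378 = -348$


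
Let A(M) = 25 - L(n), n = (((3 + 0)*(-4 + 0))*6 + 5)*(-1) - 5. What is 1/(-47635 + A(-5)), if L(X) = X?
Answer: -1/47672 ≈ -2.0977e-5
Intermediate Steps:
n = 62 (n = ((3*(-4))*6 + 5)*(-1) - 5 = (-12*6 + 5)*(-1) - 5 = (-72 + 5)*(-1) - 5 = -67*(-1) - 5 = 67 - 5 = 62)
A(M) = -37 (A(M) = 25 - 1*62 = 25 - 62 = -37)
1/(-47635 + A(-5)) = 1/(-47635 - 37) = 1/(-47672) = -1/47672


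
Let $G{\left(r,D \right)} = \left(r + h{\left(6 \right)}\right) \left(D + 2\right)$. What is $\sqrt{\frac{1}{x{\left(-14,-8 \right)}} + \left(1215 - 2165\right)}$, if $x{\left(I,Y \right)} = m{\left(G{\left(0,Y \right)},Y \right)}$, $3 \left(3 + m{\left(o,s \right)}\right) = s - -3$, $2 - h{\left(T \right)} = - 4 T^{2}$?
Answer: $\frac{i \sqrt{186242}}{14} \approx 30.826 i$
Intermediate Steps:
$h{\left(T \right)} = 2 + 4 T^{2}$ ($h{\left(T \right)} = 2 - - 4 T^{2} = 2 + 4 T^{2}$)
$G{\left(r,D \right)} = \left(2 + D\right) \left(146 + r\right)$ ($G{\left(r,D \right)} = \left(r + \left(2 + 4 \cdot 6^{2}\right)\right) \left(D + 2\right) = \left(r + \left(2 + 4 \cdot 36\right)\right) \left(2 + D\right) = \left(r + \left(2 + 144\right)\right) \left(2 + D\right) = \left(r + 146\right) \left(2 + D\right) = \left(146 + r\right) \left(2 + D\right) = \left(2 + D\right) \left(146 + r\right)$)
$m{\left(o,s \right)} = -2 + \frac{s}{3}$ ($m{\left(o,s \right)} = -3 + \frac{s - -3}{3} = -3 + \frac{s + 3}{3} = -3 + \frac{3 + s}{3} = -3 + \left(1 + \frac{s}{3}\right) = -2 + \frac{s}{3}$)
$x{\left(I,Y \right)} = -2 + \frac{Y}{3}$
$\sqrt{\frac{1}{x{\left(-14,-8 \right)}} + \left(1215 - 2165\right)} = \sqrt{\frac{1}{-2 + \frac{1}{3} \left(-8\right)} + \left(1215 - 2165\right)} = \sqrt{\frac{1}{-2 - \frac{8}{3}} - 950} = \sqrt{\frac{1}{- \frac{14}{3}} - 950} = \sqrt{- \frac{3}{14} - 950} = \sqrt{- \frac{13303}{14}} = \frac{i \sqrt{186242}}{14}$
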